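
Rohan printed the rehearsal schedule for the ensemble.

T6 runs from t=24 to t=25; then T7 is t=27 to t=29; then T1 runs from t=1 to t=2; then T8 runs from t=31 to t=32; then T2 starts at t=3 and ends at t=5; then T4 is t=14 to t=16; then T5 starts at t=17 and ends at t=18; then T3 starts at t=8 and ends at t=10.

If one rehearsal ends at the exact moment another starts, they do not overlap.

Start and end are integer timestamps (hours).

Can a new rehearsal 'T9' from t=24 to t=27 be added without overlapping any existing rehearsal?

No — it overlaps T6

T1: ends t=2 at or before T9 starts t=24 → clear.
T2: ends t=5 at or before T9 starts t=24 → clear.
T3: ends t=10 at or before T9 starts t=24 → clear.
T4: ends t=16 at or before T9 starts t=24 → clear.
T5: ends t=18 at or before T9 starts t=24 → clear.
T6: starts t=24 before T9 ends t=27, and ends t=25 after T9 starts t=24 → overlap.
T7: starts t=27 at or after T9 ends t=27 → clear.
T8: starts t=31 at or after T9 ends t=27 → clear.
T9 overlaps T6.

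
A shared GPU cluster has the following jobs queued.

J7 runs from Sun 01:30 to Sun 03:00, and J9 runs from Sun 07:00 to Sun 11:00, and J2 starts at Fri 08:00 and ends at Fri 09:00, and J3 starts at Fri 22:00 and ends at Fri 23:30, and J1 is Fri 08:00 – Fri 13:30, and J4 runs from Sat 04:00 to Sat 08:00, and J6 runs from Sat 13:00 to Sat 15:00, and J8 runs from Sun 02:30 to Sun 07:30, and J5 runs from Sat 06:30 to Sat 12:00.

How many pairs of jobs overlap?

Sorted by start: J1, J2, J3, J4, J5, J6, J7, J8, J9.
J2 starts before J1 ends → J1 and J2 overlap.
J3 starts after J1 ends; J1 is clear from here.
J3 starts after J2 ends; J2 is clear from here.
J4 starts after J3 ends; J3 is clear from here.
J5 starts before J4 ends → J4 and J5 overlap.
J6 starts after J4 ends; J4 is clear from here.
J6 starts after J5 ends; J5 is clear from here.
J7 starts after J6 ends; J6 is clear from here.
J8 starts before J7 ends → J7 and J8 overlap.
J9 starts after J7 ends.
J9 starts before J8 ends → J8 and J9 overlap.
Overlapping pairs: J1 & J2, J4 & J5, J7 & J8, J8 & J9 — 4 in total.

4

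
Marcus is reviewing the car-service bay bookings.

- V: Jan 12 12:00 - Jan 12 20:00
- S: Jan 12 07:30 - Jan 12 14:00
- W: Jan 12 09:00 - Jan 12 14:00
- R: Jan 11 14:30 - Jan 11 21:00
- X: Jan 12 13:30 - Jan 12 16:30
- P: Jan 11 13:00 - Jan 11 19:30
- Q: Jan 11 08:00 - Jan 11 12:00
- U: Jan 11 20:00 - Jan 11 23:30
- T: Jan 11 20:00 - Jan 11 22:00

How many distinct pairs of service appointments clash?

Sorted by start: Q, P, R, T, U, S, W, V, X.
P starts after Q ends, so Q has no further overlaps.
R starts before P ends → P and R overlap.
T starts after P ends, so P has no further overlaps.
T starts before R ends → R and T overlap.
U starts before R ends → R and U overlap.
S starts after R ends, so R has no further overlaps.
U starts before T ends → T and U overlap.
S starts after T ends, so T has no further overlaps.
S starts after U ends, so U has no further overlaps.
W starts before S ends → S and W overlap.
V starts before S ends → S and V overlap.
X starts before S ends → S and X overlap.
V starts before W ends → W and V overlap.
X starts before W ends → W and X overlap.
X starts before V ends → V and X overlap.
Overlapping pairs: P & R, R & T, R & U, S & V, S & W, S & X, T & U, V & W, V & X, W & X — 10 in total.

10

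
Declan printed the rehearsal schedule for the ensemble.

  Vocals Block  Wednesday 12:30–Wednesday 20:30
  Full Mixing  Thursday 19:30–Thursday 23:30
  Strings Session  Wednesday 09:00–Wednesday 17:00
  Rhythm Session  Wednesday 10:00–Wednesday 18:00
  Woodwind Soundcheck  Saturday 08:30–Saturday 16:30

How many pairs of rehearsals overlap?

3

Sorted by start: Strings Session, Rhythm Session, Vocals Block, Full Mixing, Woodwind Soundcheck.
Rhythm Session starts before Strings Session ends → Strings Session and Rhythm Session overlap.
Vocals Block starts before Strings Session ends → Strings Session and Vocals Block overlap.
Full Mixing starts after Strings Session ends, so nothing later overlaps Strings Session either.
Vocals Block starts before Rhythm Session ends → Rhythm Session and Vocals Block overlap.
Full Mixing starts after Rhythm Session ends, so nothing later overlaps Rhythm Session either.
Full Mixing starts after Vocals Block ends, so nothing later overlaps Vocals Block either.
Woodwind Soundcheck starts after Full Mixing ends.
Overlapping pairs: Rhythm Session & Strings Session, Rhythm Session & Vocals Block, Strings Session & Vocals Block — 3 in total.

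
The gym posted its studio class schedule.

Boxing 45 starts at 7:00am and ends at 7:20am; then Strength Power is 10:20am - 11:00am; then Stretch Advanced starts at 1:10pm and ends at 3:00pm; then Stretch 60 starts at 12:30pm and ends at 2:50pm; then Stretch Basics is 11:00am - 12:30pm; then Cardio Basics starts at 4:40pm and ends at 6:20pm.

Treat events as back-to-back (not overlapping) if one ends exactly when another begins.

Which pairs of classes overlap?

Two intervals overlap when each starts before the other ends.
Sorted by start: Boxing 45, Strength Power, Stretch Basics, Stretch 60, Stretch Advanced, Cardio Basics.
Strength Power starts after Boxing 45 ends, so nothing later overlaps Boxing 45 either.
Stretch Basics starts exactly when Strength Power ends (back-to-back, no overlap), so nothing later overlaps Strength Power either.
Stretch 60 starts exactly when Stretch Basics ends (back-to-back, no overlap), so nothing later overlaps Stretch Basics either.
Stretch Advanced starts before Stretch 60 ends → Stretch 60 and Stretch Advanced overlap.
Cardio Basics starts after Stretch 60 ends.
Cardio Basics starts after Stretch Advanced ends.

Stretch 60 & Stretch Advanced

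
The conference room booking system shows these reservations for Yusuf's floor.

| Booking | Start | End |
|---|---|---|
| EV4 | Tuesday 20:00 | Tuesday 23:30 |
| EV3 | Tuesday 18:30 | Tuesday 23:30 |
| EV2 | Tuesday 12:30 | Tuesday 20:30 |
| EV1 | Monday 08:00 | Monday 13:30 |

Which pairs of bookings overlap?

Sorted by start: EV1, EV2, EV3, EV4.
EV2 starts after EV1 ends, so nothing later overlaps EV1 either.
EV3 starts before EV2 ends → EV2 and EV3 overlap.
EV4 starts before EV2 ends → EV2 and EV4 overlap.
EV4 starts before EV3 ends → EV3 and EV4 overlap.

EV2 & EV3, EV2 & EV4, EV3 & EV4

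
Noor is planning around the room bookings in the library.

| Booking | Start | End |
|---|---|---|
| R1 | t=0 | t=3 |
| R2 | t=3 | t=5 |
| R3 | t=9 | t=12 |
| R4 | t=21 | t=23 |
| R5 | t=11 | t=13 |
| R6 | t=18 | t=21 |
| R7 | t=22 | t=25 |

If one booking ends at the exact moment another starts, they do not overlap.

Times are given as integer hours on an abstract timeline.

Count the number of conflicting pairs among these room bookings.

Check each pair: they overlap iff neither finishes before the other starts.
Sorted by start: R1, R2, R3, R5, R6, R4, R7.
R2 starts exactly when R1 ends (back-to-back, no overlap), so nothing later overlaps R1 either.
R3 starts after R2 ends, so nothing later overlaps R2 either.
R5 starts before R3 ends → R3 and R5 overlap.
R6 starts after R3 ends, so nothing later overlaps R3 either.
R6 starts after R5 ends, so nothing later overlaps R5 either.
R4 starts exactly when R6 ends (back-to-back, no overlap), so nothing later overlaps R6 either.
R7 starts before R4 ends → R4 and R7 overlap.
Overlapping pairs: R3 & R5, R4 & R7 — 2 in total.

2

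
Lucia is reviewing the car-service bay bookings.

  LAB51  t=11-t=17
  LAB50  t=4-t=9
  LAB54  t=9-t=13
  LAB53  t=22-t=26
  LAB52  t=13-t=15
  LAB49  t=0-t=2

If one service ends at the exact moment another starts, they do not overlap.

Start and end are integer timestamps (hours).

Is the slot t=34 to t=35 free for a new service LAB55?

LAB49: ends t=2 at or before LAB55 starts t=34 → clear.
LAB50: ends t=9 at or before LAB55 starts t=34 → clear.
LAB54: ends t=13 at or before LAB55 starts t=34 → clear.
LAB51: ends t=17 at or before LAB55 starts t=34 → clear.
LAB52: ends t=15 at or before LAB55 starts t=34 → clear.
LAB53: ends t=26 at or before LAB55 starts t=34 → clear.

Yes — the slot is free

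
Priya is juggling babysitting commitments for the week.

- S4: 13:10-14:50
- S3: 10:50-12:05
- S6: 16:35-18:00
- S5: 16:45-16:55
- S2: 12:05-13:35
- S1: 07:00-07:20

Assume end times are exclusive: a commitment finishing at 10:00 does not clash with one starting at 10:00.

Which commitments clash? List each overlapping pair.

S2 & S4, S5 & S6

Sorted by start: S1, S3, S2, S4, S6, S5.
S3 starts after S1 ends, so nothing later overlaps S1 either.
S2 starts exactly when S3 ends (back-to-back, no overlap), so nothing later overlaps S3 either.
S4 starts before S2 ends → S2 and S4 overlap.
S6 starts after S2 ends, so nothing later overlaps S2 either.
S6 starts after S4 ends, so nothing later overlaps S4 either.
S5 starts before S6 ends → S6 and S5 overlap.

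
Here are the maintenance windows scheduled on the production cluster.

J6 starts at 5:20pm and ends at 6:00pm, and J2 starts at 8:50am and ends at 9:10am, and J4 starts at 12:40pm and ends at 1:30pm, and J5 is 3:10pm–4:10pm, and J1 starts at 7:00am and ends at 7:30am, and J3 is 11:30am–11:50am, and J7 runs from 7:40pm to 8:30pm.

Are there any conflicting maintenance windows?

Two intervals overlap when each starts before the other ends.
Sorted by start: J1, J2, J3, J4, J5, J6, J7.
J2 starts after J1 ends, so nothing later overlaps J1 either.
J3 starts after J2 ends, so nothing later overlaps J2 either.
J4 starts after J3 ends, so nothing later overlaps J3 either.
J5 starts after J4 ends, so nothing later overlaps J4 either.
J6 starts after J5 ends, so nothing later overlaps J5 either.
J7 starts after J6 ends.
Every pair is clear; the schedule has no overlaps.

No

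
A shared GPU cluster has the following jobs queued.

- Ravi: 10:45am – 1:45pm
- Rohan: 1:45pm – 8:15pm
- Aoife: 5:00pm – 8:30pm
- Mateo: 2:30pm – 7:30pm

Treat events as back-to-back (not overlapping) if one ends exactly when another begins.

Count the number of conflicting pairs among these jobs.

Sorted by start: Ravi, Rohan, Mateo, Aoife.
Rohan starts exactly when Ravi ends (back-to-back, no overlap), so Ravi has no further overlaps.
Mateo starts before Rohan ends → Rohan and Mateo overlap.
Aoife starts before Rohan ends → Rohan and Aoife overlap.
Aoife starts before Mateo ends → Mateo and Aoife overlap.
Overlapping pairs: Aoife & Mateo, Aoife & Rohan, Mateo & Rohan — 3 in total.

3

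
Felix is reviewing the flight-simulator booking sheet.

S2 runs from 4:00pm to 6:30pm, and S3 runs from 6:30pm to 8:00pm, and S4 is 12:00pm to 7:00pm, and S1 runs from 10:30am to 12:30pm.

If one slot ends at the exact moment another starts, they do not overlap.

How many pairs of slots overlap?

3

Sorted by start: S1, S4, S2, S3.
S4 starts before S1 ends → S1 and S4 overlap.
S2 starts after S1 ends — done with S1.
S2 starts before S4 ends → S4 and S2 overlap.
S3 starts before S4 ends → S4 and S3 overlap.
S3 starts exactly when S2 ends (back-to-back, no overlap).
Overlapping pairs: S1 & S4, S2 & S4, S3 & S4 — 3 in total.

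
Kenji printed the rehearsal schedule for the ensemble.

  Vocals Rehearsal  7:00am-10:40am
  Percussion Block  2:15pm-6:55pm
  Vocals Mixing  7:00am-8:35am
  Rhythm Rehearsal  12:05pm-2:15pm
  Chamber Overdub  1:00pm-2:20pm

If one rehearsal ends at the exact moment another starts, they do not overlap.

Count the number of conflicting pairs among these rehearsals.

3

Check each pair: they overlap iff neither finishes before the other starts.
Sorted by start: Vocals Mixing, Vocals Rehearsal, Rhythm Rehearsal, Chamber Overdub, Percussion Block.
Vocals Rehearsal starts before Vocals Mixing ends → Vocals Mixing and Vocals Rehearsal overlap.
Rhythm Rehearsal starts after Vocals Mixing ends; Vocals Mixing is clear from here.
Rhythm Rehearsal starts after Vocals Rehearsal ends; Vocals Rehearsal is clear from here.
Chamber Overdub starts before Rhythm Rehearsal ends → Rhythm Rehearsal and Chamber Overdub overlap.
Percussion Block starts exactly when Rhythm Rehearsal ends (back-to-back, no overlap).
Percussion Block starts before Chamber Overdub ends → Chamber Overdub and Percussion Block overlap.
Overlapping pairs: Chamber Overdub & Percussion Block, Chamber Overdub & Rhythm Rehearsal, Vocals Mixing & Vocals Rehearsal — 3 in total.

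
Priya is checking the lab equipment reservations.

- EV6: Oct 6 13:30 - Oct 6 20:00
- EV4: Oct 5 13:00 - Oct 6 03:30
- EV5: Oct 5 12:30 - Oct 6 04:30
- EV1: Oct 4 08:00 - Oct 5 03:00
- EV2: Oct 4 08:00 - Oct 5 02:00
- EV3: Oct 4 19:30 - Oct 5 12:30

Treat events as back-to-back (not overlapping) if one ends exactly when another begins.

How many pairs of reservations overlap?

Sorted by start: EV1, EV2, EV3, EV5, EV4, EV6.
EV2 starts before EV1 ends → EV1 and EV2 overlap.
EV3 starts before EV1 ends → EV1 and EV3 overlap.
EV5 starts after EV1 ends, so nothing later overlaps EV1 either.
EV3 starts before EV2 ends → EV2 and EV3 overlap.
EV5 starts after EV2 ends, so nothing later overlaps EV2 either.
EV5 starts exactly when EV3 ends (back-to-back, no overlap), so nothing later overlaps EV3 either.
EV4 starts before EV5 ends → EV5 and EV4 overlap.
EV6 starts after EV5 ends.
EV6 starts after EV4 ends.
Overlapping pairs: EV1 & EV2, EV1 & EV3, EV2 & EV3, EV4 & EV5 — 4 in total.

4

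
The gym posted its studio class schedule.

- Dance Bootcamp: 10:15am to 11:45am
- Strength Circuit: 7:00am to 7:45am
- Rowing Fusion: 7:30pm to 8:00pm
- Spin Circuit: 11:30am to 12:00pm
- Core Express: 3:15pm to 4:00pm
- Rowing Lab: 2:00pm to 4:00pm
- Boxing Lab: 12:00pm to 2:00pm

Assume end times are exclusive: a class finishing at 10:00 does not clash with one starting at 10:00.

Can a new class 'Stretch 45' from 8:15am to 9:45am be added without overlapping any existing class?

Yes — the slot is free

Strength Circuit: ends 7:45am at or before Stretch 45 starts 8:15am → clear.
Dance Bootcamp: starts 10:15am at or after Stretch 45 ends 9:45am → clear.
Spin Circuit: starts 11:30am at or after Stretch 45 ends 9:45am → clear.
Boxing Lab: starts 12:00pm at or after Stretch 45 ends 9:45am → clear.
Rowing Lab: starts 2:00pm at or after Stretch 45 ends 9:45am → clear.
Core Express: starts 3:15pm at or after Stretch 45 ends 9:45am → clear.
Rowing Fusion: starts 7:30pm at or after Stretch 45 ends 9:45am → clear.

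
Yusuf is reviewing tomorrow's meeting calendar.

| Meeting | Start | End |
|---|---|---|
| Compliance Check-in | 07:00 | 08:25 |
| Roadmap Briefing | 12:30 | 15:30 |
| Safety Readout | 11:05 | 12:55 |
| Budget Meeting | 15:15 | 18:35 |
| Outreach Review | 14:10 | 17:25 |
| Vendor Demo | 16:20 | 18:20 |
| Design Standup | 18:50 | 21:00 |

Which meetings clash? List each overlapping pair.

Budget Meeting & Outreach Review, Budget Meeting & Roadmap Briefing, Budget Meeting & Vendor Demo, Outreach Review & Roadmap Briefing, Outreach Review & Vendor Demo, Roadmap Briefing & Safety Readout

Sorted by start: Compliance Check-in, Safety Readout, Roadmap Briefing, Outreach Review, Budget Meeting, Vendor Demo, Design Standup.
Safety Readout starts after Compliance Check-in ends — done with Compliance Check-in.
Roadmap Briefing starts before Safety Readout ends → Safety Readout and Roadmap Briefing overlap.
Outreach Review starts after Safety Readout ends — done with Safety Readout.
Outreach Review starts before Roadmap Briefing ends → Roadmap Briefing and Outreach Review overlap.
Budget Meeting starts before Roadmap Briefing ends → Roadmap Briefing and Budget Meeting overlap.
Vendor Demo starts after Roadmap Briefing ends — done with Roadmap Briefing.
Budget Meeting starts before Outreach Review ends → Outreach Review and Budget Meeting overlap.
Vendor Demo starts before Outreach Review ends → Outreach Review and Vendor Demo overlap.
Design Standup starts after Outreach Review ends.
Vendor Demo starts before Budget Meeting ends → Budget Meeting and Vendor Demo overlap.
Design Standup starts after Budget Meeting ends.
Design Standup starts after Vendor Demo ends.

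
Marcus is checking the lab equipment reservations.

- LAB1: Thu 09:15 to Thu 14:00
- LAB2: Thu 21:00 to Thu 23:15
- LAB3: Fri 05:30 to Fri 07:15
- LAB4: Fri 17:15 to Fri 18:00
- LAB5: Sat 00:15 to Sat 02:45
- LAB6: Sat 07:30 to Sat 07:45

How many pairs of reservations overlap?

0

Sorted by start: LAB1, LAB2, LAB3, LAB4, LAB5, LAB6.
LAB2 starts after LAB1 ends, so LAB1 has no further overlaps.
LAB3 starts after LAB2 ends, so LAB2 has no further overlaps.
LAB4 starts after LAB3 ends, so LAB3 has no further overlaps.
LAB5 starts after LAB4 ends, so LAB4 has no further overlaps.
LAB6 starts after LAB5 ends.
No pair overlaps.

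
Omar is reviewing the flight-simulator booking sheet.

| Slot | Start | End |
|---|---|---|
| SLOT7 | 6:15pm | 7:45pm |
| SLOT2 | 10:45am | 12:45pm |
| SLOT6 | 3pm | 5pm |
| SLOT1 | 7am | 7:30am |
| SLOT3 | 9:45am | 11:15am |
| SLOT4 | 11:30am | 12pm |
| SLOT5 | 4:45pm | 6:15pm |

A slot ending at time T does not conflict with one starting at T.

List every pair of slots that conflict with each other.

Check each pair: they overlap iff neither finishes before the other starts.
Sorted by start: SLOT1, SLOT3, SLOT2, SLOT4, SLOT6, SLOT5, SLOT7.
SLOT3 starts after SLOT1 ends; SLOT1 is clear from here.
SLOT2 starts before SLOT3 ends → SLOT3 and SLOT2 overlap.
SLOT4 starts after SLOT3 ends; SLOT3 is clear from here.
SLOT4 starts before SLOT2 ends → SLOT2 and SLOT4 overlap.
SLOT6 starts after SLOT2 ends; SLOT2 is clear from here.
SLOT6 starts after SLOT4 ends; SLOT4 is clear from here.
SLOT5 starts before SLOT6 ends → SLOT6 and SLOT5 overlap.
SLOT7 starts after SLOT6 ends.
SLOT7 starts exactly when SLOT5 ends (back-to-back, no overlap).

SLOT2 & SLOT3, SLOT2 & SLOT4, SLOT5 & SLOT6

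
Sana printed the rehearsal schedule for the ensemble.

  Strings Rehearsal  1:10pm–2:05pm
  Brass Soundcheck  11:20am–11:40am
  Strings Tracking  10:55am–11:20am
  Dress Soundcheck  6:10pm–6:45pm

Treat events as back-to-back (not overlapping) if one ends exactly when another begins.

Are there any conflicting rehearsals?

Sorted by start: Strings Tracking, Brass Soundcheck, Strings Rehearsal, Dress Soundcheck.
Brass Soundcheck starts exactly when Strings Tracking ends (back-to-back, no overlap) — done with Strings Tracking.
Strings Rehearsal starts after Brass Soundcheck ends — done with Brass Soundcheck.
Dress Soundcheck starts after Strings Rehearsal ends.
Every pair is clear; the schedule has no overlaps.

No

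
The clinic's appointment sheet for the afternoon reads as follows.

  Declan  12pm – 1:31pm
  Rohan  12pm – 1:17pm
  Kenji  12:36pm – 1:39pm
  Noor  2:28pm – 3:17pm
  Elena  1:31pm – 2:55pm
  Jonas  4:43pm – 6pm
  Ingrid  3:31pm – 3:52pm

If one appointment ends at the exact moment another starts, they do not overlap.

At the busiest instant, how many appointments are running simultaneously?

Sweep the timeline, counting +1 at each start and −1 at each end (ends before starts at a tie):
12pm start Declan → 1
12pm start Rohan → 2
12:36pm start Kenji → 3
1:17pm end Rohan → 2
1:31pm end Declan → 1
1:31pm start Elena → 2
1:39pm end Kenji → 1
2:28pm start Noor → 2
2:55pm end Elena → 1
3:17pm end Noor → 0
3:31pm start Ingrid → 1
3:52pm end Ingrid → 0
4:43pm start Jonas → 1
6pm end Jonas → 0
Peak is 3, at 12:36pm (Declan, Kenji, Rohan).

3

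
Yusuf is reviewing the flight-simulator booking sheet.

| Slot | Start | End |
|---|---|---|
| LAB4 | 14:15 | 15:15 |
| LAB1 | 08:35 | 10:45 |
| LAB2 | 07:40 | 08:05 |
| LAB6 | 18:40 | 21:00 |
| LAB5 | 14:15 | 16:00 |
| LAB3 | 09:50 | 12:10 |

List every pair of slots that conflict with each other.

LAB1 & LAB3, LAB4 & LAB5

Check each pair: they overlap iff neither finishes before the other starts.
Sorted by start: LAB2, LAB1, LAB3, LAB4, LAB5, LAB6.
LAB1 starts after LAB2 ends, so LAB2 has no further overlaps.
LAB3 starts before LAB1 ends → LAB1 and LAB3 overlap.
LAB4 starts after LAB1 ends, so LAB1 has no further overlaps.
LAB4 starts after LAB3 ends, so LAB3 has no further overlaps.
LAB5 starts before LAB4 ends → LAB4 and LAB5 overlap.
LAB6 starts after LAB4 ends.
LAB6 starts after LAB5 ends.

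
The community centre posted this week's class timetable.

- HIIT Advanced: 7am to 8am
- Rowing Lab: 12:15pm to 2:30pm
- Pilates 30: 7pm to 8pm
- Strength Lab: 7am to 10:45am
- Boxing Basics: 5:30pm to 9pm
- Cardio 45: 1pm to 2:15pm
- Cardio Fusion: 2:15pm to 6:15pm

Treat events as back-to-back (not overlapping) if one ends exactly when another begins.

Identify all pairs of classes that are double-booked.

Boxing Basics & Cardio Fusion, Boxing Basics & Pilates 30, Cardio 45 & Rowing Lab, Cardio Fusion & Rowing Lab, HIIT Advanced & Strength Lab

Two intervals overlap when each starts before the other ends.
Sorted by start: HIIT Advanced, Strength Lab, Rowing Lab, Cardio 45, Cardio Fusion, Boxing Basics, Pilates 30.
Strength Lab starts before HIIT Advanced ends → HIIT Advanced and Strength Lab overlap.
Rowing Lab starts after HIIT Advanced ends, so nothing later overlaps HIIT Advanced either.
Rowing Lab starts after Strength Lab ends, so nothing later overlaps Strength Lab either.
Cardio 45 starts before Rowing Lab ends → Rowing Lab and Cardio 45 overlap.
Cardio Fusion starts before Rowing Lab ends → Rowing Lab and Cardio Fusion overlap.
Boxing Basics starts after Rowing Lab ends, so nothing later overlaps Rowing Lab either.
Cardio Fusion starts exactly when Cardio 45 ends (back-to-back, no overlap), so nothing later overlaps Cardio 45 either.
Boxing Basics starts before Cardio Fusion ends → Cardio Fusion and Boxing Basics overlap.
Pilates 30 starts after Cardio Fusion ends.
Pilates 30 starts before Boxing Basics ends → Boxing Basics and Pilates 30 overlap.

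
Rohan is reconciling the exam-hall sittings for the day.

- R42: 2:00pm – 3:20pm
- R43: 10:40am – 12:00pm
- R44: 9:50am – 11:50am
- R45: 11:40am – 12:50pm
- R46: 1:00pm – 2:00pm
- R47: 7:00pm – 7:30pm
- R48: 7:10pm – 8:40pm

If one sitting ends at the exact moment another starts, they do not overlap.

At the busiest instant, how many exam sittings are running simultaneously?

Sort all start/end points and keep a running count:
9:50am start R44 → 1
10:40am start R43 → 2
11:40am start R45 → 3
11:50am end R44 → 2
12:00pm end R43 → 1
12:50pm end R45 → 0
1:00pm start R46 → 1
2:00pm end R46 → 0
2:00pm start R42 → 1
3:20pm end R42 → 0
7:00pm start R47 → 1
7:10pm start R48 → 2
7:30pm end R47 → 1
8:40pm end R48 → 0
Peak is 3, at 11:40am (R43, R44, R45).

3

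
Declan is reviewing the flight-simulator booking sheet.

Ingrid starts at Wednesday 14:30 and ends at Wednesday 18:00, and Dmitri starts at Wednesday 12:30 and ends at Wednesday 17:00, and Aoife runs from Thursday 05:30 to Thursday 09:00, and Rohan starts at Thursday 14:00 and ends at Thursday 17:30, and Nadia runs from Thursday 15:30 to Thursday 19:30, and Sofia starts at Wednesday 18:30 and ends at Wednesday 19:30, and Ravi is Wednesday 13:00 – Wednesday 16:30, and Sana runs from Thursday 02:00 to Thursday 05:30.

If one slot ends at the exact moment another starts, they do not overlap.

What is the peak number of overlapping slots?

Sweep the timeline, counting +1 at each start and −1 at each end (ends before starts at a tie):
Wednesday 12:30 start Dmitri → 1
Wednesday 13:00 start Ravi → 2
Wednesday 14:30 start Ingrid → 3
Wednesday 16:30 end Ravi → 2
Wednesday 17:00 end Dmitri → 1
Wednesday 18:00 end Ingrid → 0
Wednesday 18:30 start Sofia → 1
Wednesday 19:30 end Sofia → 0
Thursday 02:00 start Sana → 1
Thursday 05:30 end Sana → 0
Thursday 05:30 start Aoife → 1
Thursday 09:00 end Aoife → 0
Thursday 14:00 start Rohan → 1
Thursday 15:30 start Nadia → 2
Thursday 17:30 end Rohan → 1
Thursday 19:30 end Nadia → 0
Peak is 3, at Wednesday 14:30 (Dmitri, Ingrid, Ravi).

3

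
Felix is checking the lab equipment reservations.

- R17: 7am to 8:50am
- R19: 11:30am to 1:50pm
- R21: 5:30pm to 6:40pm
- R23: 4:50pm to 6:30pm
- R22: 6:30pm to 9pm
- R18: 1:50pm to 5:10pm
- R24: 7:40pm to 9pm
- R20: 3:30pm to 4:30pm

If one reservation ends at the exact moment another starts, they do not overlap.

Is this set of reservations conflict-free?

No

Sorted by start: R17, R19, R18, R20, R23, R21, R22, R24.
R19 starts after R17 ends, so nothing later overlaps R17 either.
R18 starts exactly when R19 ends (back-to-back, no overlap), so nothing later overlaps R19 either.
R20 starts before R18 ends → R18 and R20 overlap.
That's a conflict, so the schedule is not conflict-free.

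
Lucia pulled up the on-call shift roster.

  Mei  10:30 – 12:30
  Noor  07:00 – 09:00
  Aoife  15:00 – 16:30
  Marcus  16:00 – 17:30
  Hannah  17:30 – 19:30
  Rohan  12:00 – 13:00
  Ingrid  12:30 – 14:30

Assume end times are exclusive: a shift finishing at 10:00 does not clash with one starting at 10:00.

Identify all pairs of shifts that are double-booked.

Two intervals overlap when each starts before the other ends.
Sorted by start: Noor, Mei, Rohan, Ingrid, Aoife, Marcus, Hannah.
Mei starts after Noor ends; Noor is clear from here.
Rohan starts before Mei ends → Mei and Rohan overlap.
Ingrid starts exactly when Mei ends (back-to-back, no overlap); Mei is clear from here.
Ingrid starts before Rohan ends → Rohan and Ingrid overlap.
Aoife starts after Rohan ends; Rohan is clear from here.
Aoife starts after Ingrid ends; Ingrid is clear from here.
Marcus starts before Aoife ends → Aoife and Marcus overlap.
Hannah starts after Aoife ends.
Hannah starts exactly when Marcus ends (back-to-back, no overlap).

Aoife & Marcus, Ingrid & Rohan, Mei & Rohan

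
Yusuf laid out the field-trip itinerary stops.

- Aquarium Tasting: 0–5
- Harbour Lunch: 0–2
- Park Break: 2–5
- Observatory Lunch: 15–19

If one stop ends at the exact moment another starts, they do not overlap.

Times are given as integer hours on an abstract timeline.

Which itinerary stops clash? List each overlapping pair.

Sorted by start: Aquarium Tasting, Harbour Lunch, Park Break, Observatory Lunch.
Harbour Lunch starts before Aquarium Tasting ends → Aquarium Tasting and Harbour Lunch overlap.
Park Break starts before Aquarium Tasting ends → Aquarium Tasting and Park Break overlap.
Observatory Lunch starts after Aquarium Tasting ends.
Park Break starts exactly when Harbour Lunch ends (back-to-back, no overlap) — done with Harbour Lunch.
Observatory Lunch starts after Park Break ends.

Aquarium Tasting & Harbour Lunch, Aquarium Tasting & Park Break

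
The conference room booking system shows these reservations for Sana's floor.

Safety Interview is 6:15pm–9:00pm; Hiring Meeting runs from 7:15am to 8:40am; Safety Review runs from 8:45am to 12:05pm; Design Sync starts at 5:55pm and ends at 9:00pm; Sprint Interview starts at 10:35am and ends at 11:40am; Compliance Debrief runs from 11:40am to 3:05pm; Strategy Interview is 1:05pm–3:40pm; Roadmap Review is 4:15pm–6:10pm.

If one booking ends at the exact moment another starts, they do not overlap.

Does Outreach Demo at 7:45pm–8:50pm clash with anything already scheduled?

Yes — it overlaps Design Sync, Safety Interview

Hiring Meeting: ends 8:40am at or before Outreach Demo starts 7:45pm → clear.
Safety Review: ends 12:05pm at or before Outreach Demo starts 7:45pm → clear.
Sprint Interview: ends 11:40am at or before Outreach Demo starts 7:45pm → clear.
Compliance Debrief: ends 3:05pm at or before Outreach Demo starts 7:45pm → clear.
Strategy Interview: ends 3:40pm at or before Outreach Demo starts 7:45pm → clear.
Roadmap Review: ends 6:10pm at or before Outreach Demo starts 7:45pm → clear.
Design Sync: starts 5:55pm before Outreach Demo ends 8:50pm, and ends 9:00pm after Outreach Demo starts 7:45pm → overlap.
Safety Interview: starts 6:15pm before Outreach Demo ends 8:50pm, and ends 9:00pm after Outreach Demo starts 7:45pm → overlap.
Outreach Demo overlaps Design Sync, Safety Interview.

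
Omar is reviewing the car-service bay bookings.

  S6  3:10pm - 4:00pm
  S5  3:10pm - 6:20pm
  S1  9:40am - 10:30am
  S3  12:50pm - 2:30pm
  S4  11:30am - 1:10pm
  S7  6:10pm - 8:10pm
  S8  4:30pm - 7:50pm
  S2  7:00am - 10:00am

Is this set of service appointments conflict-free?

Sorted by start: S2, S1, S4, S3, S5, S6, S8, S7.
S1 starts before S2 ends → S2 and S1 overlap.
That's a conflict, so the schedule is not conflict-free.

No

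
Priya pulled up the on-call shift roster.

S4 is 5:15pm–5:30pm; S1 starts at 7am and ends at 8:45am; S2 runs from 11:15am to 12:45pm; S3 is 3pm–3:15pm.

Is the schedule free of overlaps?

Sorted by start: S1, S2, S3, S4.
S2 starts after S1 ends, so nothing later overlaps S1 either.
S3 starts after S2 ends, so nothing later overlaps S2 either.
S4 starts after S3 ends.
Every pair is clear; the schedule has no overlaps.

Yes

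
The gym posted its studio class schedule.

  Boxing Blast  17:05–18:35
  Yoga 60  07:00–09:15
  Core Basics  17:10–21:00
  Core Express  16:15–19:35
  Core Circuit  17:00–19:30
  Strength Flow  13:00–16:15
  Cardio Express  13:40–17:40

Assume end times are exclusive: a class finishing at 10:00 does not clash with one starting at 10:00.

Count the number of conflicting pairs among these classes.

Sorted by start: Yoga 60, Strength Flow, Cardio Express, Core Express, Core Circuit, Boxing Blast, Core Basics.
Strength Flow starts after Yoga 60 ends; Yoga 60 is clear from here.
Cardio Express starts before Strength Flow ends → Strength Flow and Cardio Express overlap.
Core Express starts exactly when Strength Flow ends (back-to-back, no overlap); Strength Flow is clear from here.
Core Express starts before Cardio Express ends → Cardio Express and Core Express overlap.
Core Circuit starts before Cardio Express ends → Cardio Express and Core Circuit overlap.
Boxing Blast starts before Cardio Express ends → Cardio Express and Boxing Blast overlap.
Core Basics starts before Cardio Express ends → Cardio Express and Core Basics overlap.
Core Circuit starts before Core Express ends → Core Express and Core Circuit overlap.
Boxing Blast starts before Core Express ends → Core Express and Boxing Blast overlap.
Core Basics starts before Core Express ends → Core Express and Core Basics overlap.
Boxing Blast starts before Core Circuit ends → Core Circuit and Boxing Blast overlap.
Core Basics starts before Core Circuit ends → Core Circuit and Core Basics overlap.
Core Basics starts before Boxing Blast ends → Boxing Blast and Core Basics overlap.
Overlapping pairs: Boxing Blast & Cardio Express, Boxing Blast & Core Basics, Boxing Blast & Core Circuit, Boxing Blast & Core Express, Cardio Express & Core Basics, Cardio Express & Core Circuit, Cardio Express & Core Express, Cardio Express & Strength Flow, Core Basics & Core Circuit, Core Basics & Core Express, Core Circuit & Core Express — 11 in total.

11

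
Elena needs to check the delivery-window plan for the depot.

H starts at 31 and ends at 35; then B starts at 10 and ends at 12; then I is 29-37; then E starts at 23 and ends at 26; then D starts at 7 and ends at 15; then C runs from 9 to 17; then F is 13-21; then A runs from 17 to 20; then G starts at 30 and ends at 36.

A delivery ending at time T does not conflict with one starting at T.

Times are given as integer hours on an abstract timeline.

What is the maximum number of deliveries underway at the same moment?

Walk through starts and ends in time order (an end at T is processed before a start at T):
7 start D → 1
9 start C → 2
10 start B → 3
12 end B → 2
13 start F → 3
15 end D → 2
17 end C → 1
17 start A → 2
20 end A → 1
21 end F → 0
23 start E → 1
26 end E → 0
29 start I → 1
30 start G → 2
31 start H → 3
35 end H → 2
36 end G → 1
37 end I → 0
Peak is 3, at 10 (B, C, D).

3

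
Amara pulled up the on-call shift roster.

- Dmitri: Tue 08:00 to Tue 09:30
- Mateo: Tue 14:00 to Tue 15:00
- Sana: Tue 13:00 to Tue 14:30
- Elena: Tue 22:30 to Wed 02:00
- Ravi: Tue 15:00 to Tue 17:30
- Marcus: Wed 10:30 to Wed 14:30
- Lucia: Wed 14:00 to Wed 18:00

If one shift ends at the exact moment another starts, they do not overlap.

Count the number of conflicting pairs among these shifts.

Two intervals overlap when each starts before the other ends.
Sorted by start: Dmitri, Sana, Mateo, Ravi, Elena, Marcus, Lucia.
Sana starts after Dmitri ends, so nothing later overlaps Dmitri either.
Mateo starts before Sana ends → Sana and Mateo overlap.
Ravi starts after Sana ends, so nothing later overlaps Sana either.
Ravi starts exactly when Mateo ends (back-to-back, no overlap), so nothing later overlaps Mateo either.
Elena starts after Ravi ends, so nothing later overlaps Ravi either.
Marcus starts after Elena ends, so nothing later overlaps Elena either.
Lucia starts before Marcus ends → Marcus and Lucia overlap.
Overlapping pairs: Lucia & Marcus, Mateo & Sana — 2 in total.

2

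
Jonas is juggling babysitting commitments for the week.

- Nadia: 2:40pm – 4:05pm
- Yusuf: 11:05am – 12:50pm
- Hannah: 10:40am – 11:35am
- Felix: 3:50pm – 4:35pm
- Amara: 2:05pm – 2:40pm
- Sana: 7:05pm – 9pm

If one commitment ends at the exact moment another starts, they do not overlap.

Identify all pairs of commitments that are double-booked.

Sorted by start: Hannah, Yusuf, Amara, Nadia, Felix, Sana.
Yusuf starts before Hannah ends → Hannah and Yusuf overlap.
Amara starts after Hannah ends — done with Hannah.
Amara starts after Yusuf ends — done with Yusuf.
Nadia starts exactly when Amara ends (back-to-back, no overlap) — done with Amara.
Felix starts before Nadia ends → Nadia and Felix overlap.
Sana starts after Nadia ends.
Sana starts after Felix ends.

Felix & Nadia, Hannah & Yusuf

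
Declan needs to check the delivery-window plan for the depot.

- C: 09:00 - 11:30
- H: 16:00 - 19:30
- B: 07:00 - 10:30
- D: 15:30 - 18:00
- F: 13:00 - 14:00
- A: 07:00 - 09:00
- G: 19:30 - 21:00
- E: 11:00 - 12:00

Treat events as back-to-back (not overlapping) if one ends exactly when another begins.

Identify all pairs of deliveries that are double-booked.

A & B, B & C, C & E, D & H

Two intervals overlap when each starts before the other ends.
Sorted by start: A, B, C, E, F, D, H, G.
B starts before A ends → A and B overlap.
C starts exactly when A ends (back-to-back, no overlap), so nothing later overlaps A either.
C starts before B ends → B and C overlap.
E starts after B ends, so nothing later overlaps B either.
E starts before C ends → C and E overlap.
F starts after C ends, so nothing later overlaps C either.
F starts after E ends, so nothing later overlaps E either.
D starts after F ends, so nothing later overlaps F either.
H starts before D ends → D and H overlap.
G starts after D ends.
G starts exactly when H ends (back-to-back, no overlap).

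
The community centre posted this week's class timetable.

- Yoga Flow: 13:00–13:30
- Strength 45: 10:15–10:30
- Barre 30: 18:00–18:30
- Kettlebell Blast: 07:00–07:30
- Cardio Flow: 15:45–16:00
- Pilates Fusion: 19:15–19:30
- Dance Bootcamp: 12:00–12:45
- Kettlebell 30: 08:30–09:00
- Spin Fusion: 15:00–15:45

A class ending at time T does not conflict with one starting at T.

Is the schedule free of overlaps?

Yes

Sorted by start: Kettlebell Blast, Kettlebell 30, Strength 45, Dance Bootcamp, Yoga Flow, Spin Fusion, Cardio Flow, Barre 30, Pilates Fusion.
Kettlebell 30 starts after Kettlebell Blast ends; Kettlebell Blast is clear from here.
Strength 45 starts after Kettlebell 30 ends; Kettlebell 30 is clear from here.
Dance Bootcamp starts after Strength 45 ends; Strength 45 is clear from here.
Yoga Flow starts after Dance Bootcamp ends; Dance Bootcamp is clear from here.
Spin Fusion starts after Yoga Flow ends; Yoga Flow is clear from here.
Cardio Flow starts exactly when Spin Fusion ends (back-to-back, no overlap); Spin Fusion is clear from here.
Barre 30 starts after Cardio Flow ends; Cardio Flow is clear from here.
Pilates Fusion starts after Barre 30 ends.
Every pair is clear; the schedule has no overlaps.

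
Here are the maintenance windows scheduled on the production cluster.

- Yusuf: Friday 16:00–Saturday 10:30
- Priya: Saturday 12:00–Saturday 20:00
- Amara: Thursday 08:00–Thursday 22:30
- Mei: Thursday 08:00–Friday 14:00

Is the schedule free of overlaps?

Check each pair: they overlap iff neither finishes before the other starts.
Sorted by start: Amara, Mei, Yusuf, Priya.
Mei starts before Amara ends → Amara and Mei overlap.
That's a conflict, so the schedule is not conflict-free.

No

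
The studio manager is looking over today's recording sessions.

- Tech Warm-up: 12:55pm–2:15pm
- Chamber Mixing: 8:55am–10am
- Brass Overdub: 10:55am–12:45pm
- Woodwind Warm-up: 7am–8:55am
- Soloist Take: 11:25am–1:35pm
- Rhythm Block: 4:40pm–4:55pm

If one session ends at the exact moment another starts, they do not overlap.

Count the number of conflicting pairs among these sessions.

2

Sorted by start: Woodwind Warm-up, Chamber Mixing, Brass Overdub, Soloist Take, Tech Warm-up, Rhythm Block.
Chamber Mixing starts exactly when Woodwind Warm-up ends (back-to-back, no overlap); Woodwind Warm-up is clear from here.
Brass Overdub starts after Chamber Mixing ends; Chamber Mixing is clear from here.
Soloist Take starts before Brass Overdub ends → Brass Overdub and Soloist Take overlap.
Tech Warm-up starts after Brass Overdub ends; Brass Overdub is clear from here.
Tech Warm-up starts before Soloist Take ends → Soloist Take and Tech Warm-up overlap.
Rhythm Block starts after Soloist Take ends.
Rhythm Block starts after Tech Warm-up ends.
Overlapping pairs: Brass Overdub & Soloist Take, Soloist Take & Tech Warm-up — 2 in total.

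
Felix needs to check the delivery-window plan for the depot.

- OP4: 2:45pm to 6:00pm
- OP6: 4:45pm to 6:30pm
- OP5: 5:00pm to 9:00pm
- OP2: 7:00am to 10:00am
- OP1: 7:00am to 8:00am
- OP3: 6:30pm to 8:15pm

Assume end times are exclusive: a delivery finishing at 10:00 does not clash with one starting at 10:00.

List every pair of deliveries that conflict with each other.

Check each pair: they overlap iff neither finishes before the other starts.
Sorted by start: OP1, OP2, OP4, OP6, OP5, OP3.
OP2 starts before OP1 ends → OP1 and OP2 overlap.
OP4 starts after OP1 ends, so nothing later overlaps OP1 either.
OP4 starts after OP2 ends, so nothing later overlaps OP2 either.
OP6 starts before OP4 ends → OP4 and OP6 overlap.
OP5 starts before OP4 ends → OP4 and OP5 overlap.
OP3 starts after OP4 ends.
OP5 starts before OP6 ends → OP6 and OP5 overlap.
OP3 starts exactly when OP6 ends (back-to-back, no overlap).
OP3 starts before OP5 ends → OP5 and OP3 overlap.

OP1 & OP2, OP3 & OP5, OP4 & OP5, OP4 & OP6, OP5 & OP6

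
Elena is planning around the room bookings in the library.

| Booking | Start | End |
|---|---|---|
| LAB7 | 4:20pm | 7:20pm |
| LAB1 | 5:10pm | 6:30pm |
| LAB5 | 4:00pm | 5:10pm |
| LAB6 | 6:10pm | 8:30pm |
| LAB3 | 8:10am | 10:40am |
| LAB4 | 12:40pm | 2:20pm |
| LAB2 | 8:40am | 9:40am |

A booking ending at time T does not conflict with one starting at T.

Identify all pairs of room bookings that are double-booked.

Check each pair: they overlap iff neither finishes before the other starts.
Sorted by start: LAB3, LAB2, LAB4, LAB5, LAB7, LAB1, LAB6.
LAB2 starts before LAB3 ends → LAB3 and LAB2 overlap.
LAB4 starts after LAB3 ends, so nothing later overlaps LAB3 either.
LAB4 starts after LAB2 ends, so nothing later overlaps LAB2 either.
LAB5 starts after LAB4 ends, so nothing later overlaps LAB4 either.
LAB7 starts before LAB5 ends → LAB5 and LAB7 overlap.
LAB1 starts exactly when LAB5 ends (back-to-back, no overlap), so nothing later overlaps LAB5 either.
LAB1 starts before LAB7 ends → LAB7 and LAB1 overlap.
LAB6 starts before LAB7 ends → LAB7 and LAB6 overlap.
LAB6 starts before LAB1 ends → LAB1 and LAB6 overlap.

LAB1 & LAB6, LAB1 & LAB7, LAB2 & LAB3, LAB5 & LAB7, LAB6 & LAB7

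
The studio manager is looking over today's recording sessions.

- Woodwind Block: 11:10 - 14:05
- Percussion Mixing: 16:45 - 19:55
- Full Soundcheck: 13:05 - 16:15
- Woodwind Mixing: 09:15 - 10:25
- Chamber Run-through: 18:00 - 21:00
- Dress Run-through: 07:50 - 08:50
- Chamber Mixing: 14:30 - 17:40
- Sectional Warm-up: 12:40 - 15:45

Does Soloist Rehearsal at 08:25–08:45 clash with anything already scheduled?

Dress Run-through: starts 07:50 before Soloist Rehearsal ends 08:45, and ends 08:50 after Soloist Rehearsal starts 08:25 → overlap.
Woodwind Mixing: starts 09:15 at or after Soloist Rehearsal ends 08:45 → clear.
Woodwind Block: starts 11:10 at or after Soloist Rehearsal ends 08:45 → clear.
Sectional Warm-up: starts 12:40 at or after Soloist Rehearsal ends 08:45 → clear.
Full Soundcheck: starts 13:05 at or after Soloist Rehearsal ends 08:45 → clear.
Chamber Mixing: starts 14:30 at or after Soloist Rehearsal ends 08:45 → clear.
Percussion Mixing: starts 16:45 at or after Soloist Rehearsal ends 08:45 → clear.
Chamber Run-through: starts 18:00 at or after Soloist Rehearsal ends 08:45 → clear.
Soloist Rehearsal overlaps Dress Run-through.

Yes — it overlaps Dress Run-through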